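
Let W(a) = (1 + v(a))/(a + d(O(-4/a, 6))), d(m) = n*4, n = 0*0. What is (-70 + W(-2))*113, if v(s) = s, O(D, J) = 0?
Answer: -15707/2 ≈ -7853.5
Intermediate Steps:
n = 0
d(m) = 0 (d(m) = 0*4 = 0)
W(a) = (1 + a)/a (W(a) = (1 + a)/(a + 0) = (1 + a)/a)
(-70 + W(-2))*113 = (-70 + (1 - 2)/(-2))*113 = (-70 - 1/2*(-1))*113 = (-70 + 1/2)*113 = -139/2*113 = -15707/2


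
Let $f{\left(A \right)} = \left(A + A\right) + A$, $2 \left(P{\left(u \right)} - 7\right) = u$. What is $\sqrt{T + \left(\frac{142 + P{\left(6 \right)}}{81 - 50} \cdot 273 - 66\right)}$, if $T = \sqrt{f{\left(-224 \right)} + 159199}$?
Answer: $\frac{\sqrt{1222950 + 961 \sqrt{158527}}}{31} \approx 40.875$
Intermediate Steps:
$P{\left(u \right)} = 7 + \frac{u}{2}$
$f{\left(A \right)} = 3 A$ ($f{\left(A \right)} = 2 A + A = 3 A$)
$T = \sqrt{158527}$ ($T = \sqrt{3 \left(-224\right) + 159199} = \sqrt{-672 + 159199} = \sqrt{158527} \approx 398.15$)
$\sqrt{T + \left(\frac{142 + P{\left(6 \right)}}{81 - 50} \cdot 273 - 66\right)} = \sqrt{\sqrt{158527} - \left(66 - \frac{142 + \left(7 + \frac{1}{2} \cdot 6\right)}{81 - 50} \cdot 273\right)} = \sqrt{\sqrt{158527} - \left(66 - \frac{142 + \left(7 + 3\right)}{31} \cdot 273\right)} = \sqrt{\sqrt{158527} - \left(66 - \left(142 + 10\right) \frac{1}{31} \cdot 273\right)} = \sqrt{\sqrt{158527} - \left(66 - 152 \cdot \frac{1}{31} \cdot 273\right)} = \sqrt{\sqrt{158527} + \left(\frac{152}{31} \cdot 273 - 66\right)} = \sqrt{\sqrt{158527} + \left(\frac{41496}{31} - 66\right)} = \sqrt{\sqrt{158527} + \frac{39450}{31}} = \sqrt{\frac{39450}{31} + \sqrt{158527}}$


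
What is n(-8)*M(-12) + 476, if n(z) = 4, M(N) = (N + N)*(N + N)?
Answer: 2780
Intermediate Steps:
M(N) = 4*N**2 (M(N) = (2*N)*(2*N) = 4*N**2)
n(-8)*M(-12) + 476 = 4*(4*(-12)**2) + 476 = 4*(4*144) + 476 = 4*576 + 476 = 2304 + 476 = 2780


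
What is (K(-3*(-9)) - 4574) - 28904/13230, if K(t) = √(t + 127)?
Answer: -30271462/6615 + √154 ≈ -4563.8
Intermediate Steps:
K(t) = √(127 + t)
(K(-3*(-9)) - 4574) - 28904/13230 = (√(127 - 3*(-9)) - 4574) - 28904/13230 = (√(127 + 27) - 4574) - 28904*1/13230 = (√154 - 4574) - 14452/6615 = (-4574 + √154) - 14452/6615 = -30271462/6615 + √154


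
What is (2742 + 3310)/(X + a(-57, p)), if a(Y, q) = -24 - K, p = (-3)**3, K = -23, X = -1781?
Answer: -3026/891 ≈ -3.3962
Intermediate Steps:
p = -27
a(Y, q) = -1 (a(Y, q) = -24 - 1*(-23) = -24 + 23 = -1)
(2742 + 3310)/(X + a(-57, p)) = (2742 + 3310)/(-1781 - 1) = 6052/(-1782) = 6052*(-1/1782) = -3026/891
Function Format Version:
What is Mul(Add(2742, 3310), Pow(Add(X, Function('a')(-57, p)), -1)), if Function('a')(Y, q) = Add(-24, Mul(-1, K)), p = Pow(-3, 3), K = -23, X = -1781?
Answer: Rational(-3026, 891) ≈ -3.3962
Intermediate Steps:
p = -27
Function('a')(Y, q) = -1 (Function('a')(Y, q) = Add(-24, Mul(-1, -23)) = Add(-24, 23) = -1)
Mul(Add(2742, 3310), Pow(Add(X, Function('a')(-57, p)), -1)) = Mul(Add(2742, 3310), Pow(Add(-1781, -1), -1)) = Mul(6052, Pow(-1782, -1)) = Mul(6052, Rational(-1, 1782)) = Rational(-3026, 891)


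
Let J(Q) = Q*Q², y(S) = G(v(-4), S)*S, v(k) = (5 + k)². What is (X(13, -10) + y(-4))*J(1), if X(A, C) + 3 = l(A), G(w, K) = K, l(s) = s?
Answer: 26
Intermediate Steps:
X(A, C) = -3 + A
y(S) = S² (y(S) = S*S = S²)
J(Q) = Q³
(X(13, -10) + y(-4))*J(1) = ((-3 + 13) + (-4)²)*1³ = (10 + 16)*1 = 26*1 = 26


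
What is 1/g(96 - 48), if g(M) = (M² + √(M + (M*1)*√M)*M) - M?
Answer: 1/(2256 + 48*√(48 + 192*√3)) ≈ 0.00031325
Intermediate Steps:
g(M) = M² - M + M*√(M + M^(3/2)) (g(M) = (M² + √(M + M*√M)*M) - M = (M² + √(M + M^(3/2))*M) - M = (M² + M*√(M + M^(3/2))) - M = M² - M + M*√(M + M^(3/2)))
1/g(96 - 48) = 1/((96 - 48)*(-1 + (96 - 48) + √((96 - 48) + (96 - 48)^(3/2)))) = 1/(48*(-1 + 48 + √(48 + 48^(3/2)))) = 1/(48*(-1 + 48 + √(48 + 192*√3))) = 1/(48*(47 + √(48 + 192*√3))) = 1/(2256 + 48*√(48 + 192*√3))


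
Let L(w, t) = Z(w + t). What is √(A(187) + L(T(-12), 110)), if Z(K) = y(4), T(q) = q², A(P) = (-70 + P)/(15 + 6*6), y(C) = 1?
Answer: 2*√238/17 ≈ 1.8150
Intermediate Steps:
A(P) = -70/51 + P/51 (A(P) = (-70 + P)/(15 + 36) = (-70 + P)/51 = (-70 + P)*(1/51) = -70/51 + P/51)
Z(K) = 1
L(w, t) = 1
√(A(187) + L(T(-12), 110)) = √((-70/51 + (1/51)*187) + 1) = √((-70/51 + 11/3) + 1) = √(39/17 + 1) = √(56/17) = 2*√238/17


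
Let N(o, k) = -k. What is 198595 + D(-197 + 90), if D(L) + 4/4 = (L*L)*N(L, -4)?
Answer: 244390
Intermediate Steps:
D(L) = -1 + 4*L² (D(L) = -1 + (L*L)*(-1*(-4)) = -1 + L²*4 = -1 + 4*L²)
198595 + D(-197 + 90) = 198595 + (-1 + 4*(-197 + 90)²) = 198595 + (-1 + 4*(-107)²) = 198595 + (-1 + 4*11449) = 198595 + (-1 + 45796) = 198595 + 45795 = 244390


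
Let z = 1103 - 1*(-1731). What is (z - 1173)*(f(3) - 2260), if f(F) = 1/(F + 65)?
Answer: -255260819/68 ≈ -3.7538e+6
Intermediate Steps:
z = 2834 (z = 1103 + 1731 = 2834)
f(F) = 1/(65 + F)
(z - 1173)*(f(3) - 2260) = (2834 - 1173)*(1/(65 + 3) - 2260) = 1661*(1/68 - 2260) = 1661*(-153679/68) = -255260819/68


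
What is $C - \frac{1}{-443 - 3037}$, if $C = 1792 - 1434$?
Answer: $\frac{1245841}{3480} \approx 358.0$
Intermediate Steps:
$C = 358$ ($C = 1792 - 1434 = 358$)
$C - \frac{1}{-443 - 3037} = 358 - \frac{1}{-443 - 3037} = 358 - \frac{1}{-3480} = 358 - - \frac{1}{3480} = 358 + \frac{1}{3480} = \frac{1245841}{3480}$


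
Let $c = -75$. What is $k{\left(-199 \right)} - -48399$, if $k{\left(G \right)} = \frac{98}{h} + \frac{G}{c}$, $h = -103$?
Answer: $\frac{373895422}{7725} \approx 48401.0$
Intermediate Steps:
$k{\left(G \right)} = - \frac{98}{103} - \frac{G}{75}$ ($k{\left(G \right)} = \frac{98}{-103} + \frac{G}{-75} = 98 \left(- \frac{1}{103}\right) + G \left(- \frac{1}{75}\right) = - \frac{98}{103} - \frac{G}{75}$)
$k{\left(-199 \right)} - -48399 = \left(- \frac{98}{103} - - \frac{199}{75}\right) - -48399 = \left(- \frac{98}{103} + \frac{199}{75}\right) + 48399 = \frac{13147}{7725} + 48399 = \frac{373895422}{7725}$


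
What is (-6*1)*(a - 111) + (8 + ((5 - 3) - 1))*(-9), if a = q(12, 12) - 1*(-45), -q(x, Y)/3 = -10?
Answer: 135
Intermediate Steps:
q(x, Y) = 30 (q(x, Y) = -3*(-10) = 30)
a = 75 (a = 30 - 1*(-45) = 30 + 45 = 75)
(-6*1)*(a - 111) + (8 + ((5 - 3) - 1))*(-9) = (-6*1)*(75 - 111) + (8 + ((5 - 3) - 1))*(-9) = -6*(-36) + (8 + (2 - 1))*(-9) = 216 + (8 + 1)*(-9) = 216 + 9*(-9) = 216 - 81 = 135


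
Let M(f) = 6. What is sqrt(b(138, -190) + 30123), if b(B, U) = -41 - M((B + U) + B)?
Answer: 2*sqrt(7519) ≈ 173.42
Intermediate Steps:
b(B, U) = -47 (b(B, U) = -41 - 1*6 = -41 - 6 = -47)
sqrt(b(138, -190) + 30123) = sqrt(-47 + 30123) = sqrt(30076) = 2*sqrt(7519)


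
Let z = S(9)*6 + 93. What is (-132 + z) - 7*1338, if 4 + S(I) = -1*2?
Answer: -9441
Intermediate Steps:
S(I) = -6 (S(I) = -4 - 1*2 = -4 - 2 = -6)
z = 57 (z = -6*6 + 93 = -36 + 93 = 57)
(-132 + z) - 7*1338 = (-132 + 57) - 7*1338 = -75 - 9366 = -9441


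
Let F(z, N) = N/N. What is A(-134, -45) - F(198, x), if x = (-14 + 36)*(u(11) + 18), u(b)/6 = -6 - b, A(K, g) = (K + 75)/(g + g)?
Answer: -31/90 ≈ -0.34444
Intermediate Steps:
A(K, g) = (75 + K)/(2*g) (A(K, g) = (75 + K)/((2*g)) = (75 + K)*(1/(2*g)) = (75 + K)/(2*g))
u(b) = -36 - 6*b (u(b) = 6*(-6 - b) = -36 - 6*b)
x = -1848 (x = (-14 + 36)*((-36 - 6*11) + 18) = 22*((-36 - 66) + 18) = 22*(-102 + 18) = 22*(-84) = -1848)
F(z, N) = 1
A(-134, -45) - F(198, x) = (1/2)*(75 - 134)/(-45) - 1*1 = (1/2)*(-1/45)*(-59) - 1 = 59/90 - 1 = -31/90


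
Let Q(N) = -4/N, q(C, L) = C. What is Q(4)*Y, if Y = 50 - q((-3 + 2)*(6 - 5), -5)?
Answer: -51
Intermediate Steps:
Y = 51 (Y = 50 - (-3 + 2)*(6 - 5) = 50 - (-1) = 50 - 1*(-1) = 50 + 1 = 51)
Q(4)*Y = -4/4*51 = -4*¼*51 = -1*51 = -51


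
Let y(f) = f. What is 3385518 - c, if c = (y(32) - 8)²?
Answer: 3384942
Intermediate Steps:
c = 576 (c = (32 - 8)² = 24² = 576)
3385518 - c = 3385518 - 1*576 = 3385518 - 576 = 3384942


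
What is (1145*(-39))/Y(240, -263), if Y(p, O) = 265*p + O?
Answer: -44655/63337 ≈ -0.70504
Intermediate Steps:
Y(p, O) = O + 265*p
(1145*(-39))/Y(240, -263) = (1145*(-39))/(-263 + 265*240) = -44655/(-263 + 63600) = -44655/63337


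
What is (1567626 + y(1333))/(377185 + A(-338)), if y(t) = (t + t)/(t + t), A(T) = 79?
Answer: 1567627/377264 ≈ 4.1553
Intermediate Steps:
y(t) = 1 (y(t) = (2*t)/((2*t)) = (2*t)*(1/(2*t)) = 1)
(1567626 + y(1333))/(377185 + A(-338)) = (1567626 + 1)/(377185 + 79) = 1567627/377264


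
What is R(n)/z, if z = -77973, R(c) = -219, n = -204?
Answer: 73/25991 ≈ 0.0028087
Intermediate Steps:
R(n)/z = -219/(-77973) = -219*(-1/77973) = 73/25991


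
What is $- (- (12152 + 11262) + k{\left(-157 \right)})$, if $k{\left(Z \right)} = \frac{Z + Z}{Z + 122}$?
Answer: $\frac{819176}{35} \approx 23405.0$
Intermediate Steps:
$k{\left(Z \right)} = \frac{2 Z}{122 + Z}$
$- (- (12152 + 11262) + k{\left(-157 \right)}) = - (- (12152 + 11262) + 2 \left(-157\right) \frac{1}{122 - 157}) = - (\left(-1\right) 23414 + 2 \left(-157\right) \frac{1}{-35}) = - (-23414 + 2 \left(-157\right) \left(- \frac{1}{35}\right)) = - (-23414 + \frac{314}{35}) = \left(-1\right) \left(- \frac{819176}{35}\right) = \frac{819176}{35}$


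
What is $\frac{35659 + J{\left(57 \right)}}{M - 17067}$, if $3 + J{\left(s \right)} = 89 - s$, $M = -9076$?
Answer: $- \frac{35688}{26143} \approx -1.3651$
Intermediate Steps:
$J{\left(s \right)} = 86 - s$ ($J{\left(s \right)} = -3 - \left(-89 + s\right) = 86 - s$)
$\frac{35659 + J{\left(57 \right)}}{M - 17067} = \frac{35659 + \left(86 - 57\right)}{-9076 - 17067} = \frac{35659 + \left(86 - 57\right)}{-26143} = \left(35659 + 29\right) \left(- \frac{1}{26143}\right) = 35688 \left(- \frac{1}{26143}\right) = - \frac{35688}{26143}$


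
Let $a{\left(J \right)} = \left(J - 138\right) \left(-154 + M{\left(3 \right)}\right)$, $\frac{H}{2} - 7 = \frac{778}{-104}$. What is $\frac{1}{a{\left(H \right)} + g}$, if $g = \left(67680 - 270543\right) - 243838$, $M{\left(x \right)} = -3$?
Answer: $- \frac{26}{11046985} \approx -2.3536 \cdot 10^{-6}$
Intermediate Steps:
$H = - \frac{25}{26}$ ($H = 14 + 2 \frac{778}{-104} = 14 + 2 \cdot 778 \left(- \frac{1}{104}\right) = 14 + 2 \left(- \frac{389}{52}\right) = 14 - \frac{389}{26} = - \frac{25}{26} \approx -0.96154$)
$a{\left(J \right)} = 21666 - 157 J$ ($a{\left(J \right)} = \left(J - 138\right) \left(-154 - 3\right) = \left(-138 + J\right) \left(-157\right) = 21666 - 157 J$)
$g = -446701$ ($g = -202863 - 243838 = -446701$)
$\frac{1}{a{\left(H \right)} + g} = \frac{1}{\left(21666 - - \frac{3925}{26}\right) - 446701} = \frac{1}{\left(21666 + \frac{3925}{26}\right) - 446701} = \frac{1}{\frac{567241}{26} - 446701} = \frac{1}{- \frac{11046985}{26}} = - \frac{26}{11046985}$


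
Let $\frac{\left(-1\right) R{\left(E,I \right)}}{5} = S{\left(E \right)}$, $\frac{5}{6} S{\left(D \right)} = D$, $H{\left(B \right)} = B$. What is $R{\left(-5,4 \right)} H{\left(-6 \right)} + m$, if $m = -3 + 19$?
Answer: $-164$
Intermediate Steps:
$S{\left(D \right)} = \frac{6 D}{5}$
$R{\left(E,I \right)} = - 6 E$ ($R{\left(E,I \right)} = - 5 \frac{6 E}{5} = - 6 E$)
$m = 16$
$R{\left(-5,4 \right)} H{\left(-6 \right)} + m = \left(-6\right) \left(-5\right) \left(-6\right) + 16 = 30 \left(-6\right) + 16 = -180 + 16 = -164$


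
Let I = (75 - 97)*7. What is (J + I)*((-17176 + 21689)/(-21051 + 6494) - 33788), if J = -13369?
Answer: 6651374489367/14557 ≈ 4.5692e+8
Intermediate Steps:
I = -154 (I = -22*7 = -154)
(J + I)*((-17176 + 21689)/(-21051 + 6494) - 33788) = (-13369 - 154)*((-17176 + 21689)/(-21051 + 6494) - 33788) = -13523*(4513/(-14557) - 33788) = -13523*(4513*(-1/14557) - 33788) = -13523*(-4513/14557 - 33788) = -13523*(-491856429/14557) = 6651374489367/14557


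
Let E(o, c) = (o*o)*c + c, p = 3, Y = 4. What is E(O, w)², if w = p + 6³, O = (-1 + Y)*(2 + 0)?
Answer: 65658609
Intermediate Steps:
O = 6 (O = (-1 + 4)*(2 + 0) = 3*2 = 6)
w = 219 (w = 3 + 6³ = 3 + 216 = 219)
E(o, c) = c + c*o² (E(o, c) = o²*c + c = c*o² + c = c + c*o²)
E(O, w)² = (219*(1 + 6²))² = (219*(1 + 36))² = (219*37)² = 8103² = 65658609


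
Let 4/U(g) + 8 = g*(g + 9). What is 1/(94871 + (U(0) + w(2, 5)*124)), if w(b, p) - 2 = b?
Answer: 2/190733 ≈ 1.0486e-5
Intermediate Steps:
w(b, p) = 2 + b
U(g) = 4/(-8 + g*(9 + g)) (U(g) = 4/(-8 + g*(g + 9)) = 4/(-8 + g*(9 + g)))
1/(94871 + (U(0) + w(2, 5)*124)) = 1/(94871 + (4/(-8 + 0**2 + 9*0) + (2 + 2)*124)) = 1/(94871 + (4/(-8 + 0 + 0) + 4*124)) = 1/(94871 + (4/(-8) + 496)) = 1/(94871 + (4*(-1/8) + 496)) = 1/(94871 + (-1/2 + 496)) = 1/(94871 + 991/2) = 1/(190733/2) = 2/190733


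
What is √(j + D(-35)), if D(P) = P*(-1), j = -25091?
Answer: 12*I*√174 ≈ 158.29*I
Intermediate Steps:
D(P) = -P
√(j + D(-35)) = √(-25091 - 1*(-35)) = √(-25091 + 35) = √(-25056) = 12*I*√174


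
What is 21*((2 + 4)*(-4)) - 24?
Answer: -528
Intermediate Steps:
21*((2 + 4)*(-4)) - 24 = 21*(6*(-4)) - 24 = 21*(-24) - 24 = -504 - 24 = -528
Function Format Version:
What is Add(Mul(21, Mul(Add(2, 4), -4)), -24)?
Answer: -528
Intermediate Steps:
Add(Mul(21, Mul(Add(2, 4), -4)), -24) = Add(Mul(21, Mul(6, -4)), -24) = Add(Mul(21, -24), -24) = Add(-504, -24) = -528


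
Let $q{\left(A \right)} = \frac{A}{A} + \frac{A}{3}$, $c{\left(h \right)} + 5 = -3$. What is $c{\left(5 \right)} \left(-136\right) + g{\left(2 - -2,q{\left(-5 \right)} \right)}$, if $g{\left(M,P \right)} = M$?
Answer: $1092$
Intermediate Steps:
$c{\left(h \right)} = -8$ ($c{\left(h \right)} = -5 - 3 = -8$)
$q{\left(A \right)} = 1 + \frac{A}{3}$ ($q{\left(A \right)} = 1 + A \frac{1}{3} = 1 + \frac{A}{3}$)
$c{\left(5 \right)} \left(-136\right) + g{\left(2 - -2,q{\left(-5 \right)} \right)} = \left(-8\right) \left(-136\right) + \left(2 - -2\right) = 1088 + \left(2 + 2\right) = 1088 + 4 = 1092$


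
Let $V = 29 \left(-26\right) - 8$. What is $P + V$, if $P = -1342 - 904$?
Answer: $-3008$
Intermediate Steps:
$V = -762$ ($V = -754 - 8 = -762$)
$P = -2246$ ($P = -1342 - 904 = -2246$)
$P + V = -2246 - 762 = -3008$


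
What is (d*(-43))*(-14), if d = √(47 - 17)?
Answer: 602*√30 ≈ 3297.3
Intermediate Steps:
d = √30 ≈ 5.4772
(d*(-43))*(-14) = (√30*(-43))*(-14) = -43*√30*(-14) = 602*√30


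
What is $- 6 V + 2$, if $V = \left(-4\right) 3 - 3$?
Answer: $92$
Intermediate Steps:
$V = -15$ ($V = -12 - 3 = -15$)
$- 6 V + 2 = \left(-6\right) \left(-15\right) + 2 = 90 + 2 = 92$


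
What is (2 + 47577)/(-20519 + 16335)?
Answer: -47579/4184 ≈ -11.372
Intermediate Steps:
(2 + 47577)/(-20519 + 16335) = 47579/(-4184) = 47579*(-1/4184) = -47579/4184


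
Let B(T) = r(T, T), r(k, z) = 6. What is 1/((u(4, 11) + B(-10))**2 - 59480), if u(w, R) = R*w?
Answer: -1/56980 ≈ -1.7550e-5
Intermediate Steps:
B(T) = 6
1/((u(4, 11) + B(-10))**2 - 59480) = 1/((11*4 + 6)**2 - 59480) = 1/((44 + 6)**2 - 59480) = 1/(50**2 - 59480) = 1/(2500 - 59480) = 1/(-56980) = -1/56980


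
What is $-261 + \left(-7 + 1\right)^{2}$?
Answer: $-225$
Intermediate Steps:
$-261 + \left(-7 + 1\right)^{2} = -261 + \left(-6\right)^{2} = -261 + 36 = -225$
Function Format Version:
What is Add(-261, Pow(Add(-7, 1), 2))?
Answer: -225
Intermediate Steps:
Add(-261, Pow(Add(-7, 1), 2)) = Add(-261, Pow(-6, 2)) = Add(-261, 36) = -225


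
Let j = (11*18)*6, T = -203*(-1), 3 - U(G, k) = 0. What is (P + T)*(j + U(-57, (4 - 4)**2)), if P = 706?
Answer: 1082619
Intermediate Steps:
U(G, k) = 3 (U(G, k) = 3 - 1*0 = 3 + 0 = 3)
T = 203
j = 1188 (j = 198*6 = 1188)
(P + T)*(j + U(-57, (4 - 4)**2)) = (706 + 203)*(1188 + 3) = 909*1191 = 1082619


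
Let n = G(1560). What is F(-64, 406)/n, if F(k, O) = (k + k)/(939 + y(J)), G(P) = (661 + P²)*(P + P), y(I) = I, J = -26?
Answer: -8/433383657135 ≈ -1.8459e-11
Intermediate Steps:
G(P) = 2*P*(661 + P²) (G(P) = (661 + P²)*(2*P) = 2*P*(661 + P²))
F(k, O) = 2*k/913 (F(k, O) = (k + k)/(939 - 26) = (2*k)/913 = (2*k)*(1/913) = 2*k/913)
n = 7594894320 (n = 2*1560*(661 + 1560²) = 2*1560*(661 + 2433600) = 2*1560*2434261 = 7594894320)
F(-64, 406)/n = ((2/913)*(-64))/7594894320 = -128/913*1/7594894320 = -8/433383657135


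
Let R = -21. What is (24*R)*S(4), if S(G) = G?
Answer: -2016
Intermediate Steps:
(24*R)*S(4) = (24*(-21))*4 = -504*4 = -2016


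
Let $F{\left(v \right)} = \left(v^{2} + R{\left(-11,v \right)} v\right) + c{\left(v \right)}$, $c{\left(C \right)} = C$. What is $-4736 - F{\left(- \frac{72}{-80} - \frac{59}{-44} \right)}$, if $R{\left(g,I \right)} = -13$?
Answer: $- \frac{228163929}{48400} \approx -4714.1$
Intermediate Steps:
$F{\left(v \right)} = v^{2} - 12 v$ ($F{\left(v \right)} = \left(v^{2} - 13 v\right) + v = v^{2} - 12 v$)
$-4736 - F{\left(- \frac{72}{-80} - \frac{59}{-44} \right)} = -4736 - \left(- \frac{72}{-80} - \frac{59}{-44}\right) \left(-12 - \left(- \frac{59}{44} - \frac{9}{10}\right)\right) = -4736 - \left(\left(-72\right) \left(- \frac{1}{80}\right) - - \frac{59}{44}\right) \left(-12 - - \frac{493}{220}\right) = -4736 - \left(\frac{9}{10} + \frac{59}{44}\right) \left(-12 + \left(\frac{9}{10} + \frac{59}{44}\right)\right) = -4736 - \frac{493 \left(-12 + \frac{493}{220}\right)}{220} = -4736 - \frac{493}{220} \left(- \frac{2147}{220}\right) = -4736 - - \frac{1058471}{48400} = -4736 + \frac{1058471}{48400} = - \frac{228163929}{48400}$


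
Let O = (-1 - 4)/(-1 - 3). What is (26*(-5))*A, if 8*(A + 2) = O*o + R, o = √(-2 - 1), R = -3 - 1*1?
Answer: 325 - 325*I*√3/16 ≈ 325.0 - 35.182*I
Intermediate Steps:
R = -4 (R = -3 - 1 = -4)
o = I*√3 (o = √(-3) = I*√3 ≈ 1.732*I)
O = 5/4 (O = -5/(-4) = -5*(-¼) = 5/4 ≈ 1.2500)
A = -5/2 + 5*I*√3/32 (A = -2 + (5*(I*√3)/4 - 4)/8 = -2 + (5*I*√3/4 - 4)/8 = -2 + (-4 + 5*I*√3/4)/8 = -2 + (-½ + 5*I*√3/32) = -5/2 + 5*I*√3/32 ≈ -2.5 + 0.27063*I)
(26*(-5))*A = (26*(-5))*(-5/2 + 5*I*√3/32) = -130*(-5/2 + 5*I*√3/32) = 325 - 325*I*√3/16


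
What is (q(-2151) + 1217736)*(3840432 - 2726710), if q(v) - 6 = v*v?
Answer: 6509196119046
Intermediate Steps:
q(v) = 6 + v² (q(v) = 6 + v*v = 6 + v²)
(q(-2151) + 1217736)*(3840432 - 2726710) = ((6 + (-2151)²) + 1217736)*(3840432 - 2726710) = ((6 + 4626801) + 1217736)*1113722 = (4626807 + 1217736)*1113722 = 5844543*1113722 = 6509196119046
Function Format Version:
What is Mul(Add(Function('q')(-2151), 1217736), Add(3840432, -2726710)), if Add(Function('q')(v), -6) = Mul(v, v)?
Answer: 6509196119046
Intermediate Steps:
Function('q')(v) = Add(6, Pow(v, 2)) (Function('q')(v) = Add(6, Mul(v, v)) = Add(6, Pow(v, 2)))
Mul(Add(Function('q')(-2151), 1217736), Add(3840432, -2726710)) = Mul(Add(Add(6, Pow(-2151, 2)), 1217736), Add(3840432, -2726710)) = Mul(Add(Add(6, 4626801), 1217736), 1113722) = Mul(Add(4626807, 1217736), 1113722) = Mul(5844543, 1113722) = 6509196119046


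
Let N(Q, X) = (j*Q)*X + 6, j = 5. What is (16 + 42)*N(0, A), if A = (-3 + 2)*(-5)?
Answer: 348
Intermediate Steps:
A = 5 (A = -1*(-5) = 5)
N(Q, X) = 6 + 5*Q*X (N(Q, X) = (5*Q)*X + 6 = 5*Q*X + 6 = 6 + 5*Q*X)
(16 + 42)*N(0, A) = (16 + 42)*(6 + 5*0*5) = 58*(6 + 0) = 58*6 = 348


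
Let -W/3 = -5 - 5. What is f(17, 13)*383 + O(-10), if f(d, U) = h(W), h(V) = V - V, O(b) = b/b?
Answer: 1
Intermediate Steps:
W = 30 (W = -3*(-5 - 5) = -3*(-10) = 30)
O(b) = 1
h(V) = 0
f(d, U) = 0
f(17, 13)*383 + O(-10) = 0*383 + 1 = 0 + 1 = 1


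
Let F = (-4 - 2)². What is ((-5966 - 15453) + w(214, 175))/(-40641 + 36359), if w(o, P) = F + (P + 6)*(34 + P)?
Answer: -8223/2141 ≈ -3.8407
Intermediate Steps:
F = 36 (F = (-6)² = 36)
w(o, P) = 36 + (6 + P)*(34 + P) (w(o, P) = 36 + (P + 6)*(34 + P) = 36 + (6 + P)*(34 + P))
((-5966 - 15453) + w(214, 175))/(-40641 + 36359) = ((-5966 - 15453) + (240 + 175² + 40*175))/(-40641 + 36359) = (-21419 + (240 + 30625 + 7000))/(-4282) = (-21419 + 37865)*(-1/4282) = 16446*(-1/4282) = -8223/2141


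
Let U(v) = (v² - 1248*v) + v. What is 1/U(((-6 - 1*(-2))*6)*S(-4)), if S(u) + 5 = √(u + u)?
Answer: -I/(48336*√2 + 139848*I) ≈ -5.7716e-6 - 2.8212e-6*I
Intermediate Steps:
S(u) = -5 + √2*√u (S(u) = -5 + √(u + u) = -5 + √(2*u) = -5 + √2*√u)
U(v) = v² - 1247*v
1/U(((-6 - 1*(-2))*6)*S(-4)) = 1/((((-6 - 1*(-2))*6)*(-5 + √2*√(-4)))*(-1247 + ((-6 - 1*(-2))*6)*(-5 + √2*√(-4)))) = 1/((((-6 + 2)*6)*(-5 + √2*(2*I)))*(-1247 + ((-6 + 2)*6)*(-5 + √2*(2*I)))) = 1/(((-4*6)*(-5 + 2*I*√2))*(-1247 + (-4*6)*(-5 + 2*I*√2))) = 1/((-24*(-5 + 2*I*√2))*(-1247 - 24*(-5 + 2*I*√2))) = 1/((120 - 48*I*√2)*(-1247 + (120 - 48*I*√2))) = 1/((120 - 48*I*√2)*(-1127 - 48*I*√2)) = 1/((-1127 - 48*I*√2)*(120 - 48*I*√2))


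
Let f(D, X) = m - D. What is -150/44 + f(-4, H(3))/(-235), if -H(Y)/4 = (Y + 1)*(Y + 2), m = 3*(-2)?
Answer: -17581/5170 ≈ -3.4006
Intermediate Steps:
m = -6
H(Y) = -4*(1 + Y)*(2 + Y) (H(Y) = -4*(Y + 1)*(Y + 2) = -4*(1 + Y)*(2 + Y))
f(D, X) = -6 - D
-150/44 + f(-4, H(3))/(-235) = -150/44 + (-6 - 1*(-4))/(-235) = -150*1/44 + (-6 + 4)*(-1/235) = -75/22 - 2*(-1/235) = -75/22 + 2/235 = -17581/5170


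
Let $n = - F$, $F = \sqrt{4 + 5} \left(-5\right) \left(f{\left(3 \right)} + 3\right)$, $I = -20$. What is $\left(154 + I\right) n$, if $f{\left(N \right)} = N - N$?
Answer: $6030$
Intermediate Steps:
$f{\left(N \right)} = 0$
$F = -45$ ($F = \sqrt{4 + 5} \left(-5\right) \left(0 + 3\right) = \sqrt{9} \left(-5\right) 3 = 3 \left(-5\right) 3 = \left(-15\right) 3 = -45$)
$n = 45$ ($n = \left(-1\right) \left(-45\right) = 45$)
$\left(154 + I\right) n = \left(154 - 20\right) 45 = 134 \cdot 45 = 6030$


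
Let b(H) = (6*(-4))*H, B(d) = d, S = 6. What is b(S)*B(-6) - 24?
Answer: 840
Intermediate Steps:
b(H) = -24*H
b(S)*B(-6) - 24 = -24*6*(-6) - 24 = -144*(-6) - 24 = 864 - 24 = 840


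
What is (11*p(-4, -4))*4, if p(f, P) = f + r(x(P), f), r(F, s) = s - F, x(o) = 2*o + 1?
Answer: -44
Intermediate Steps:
x(o) = 1 + 2*o
p(f, P) = -1 - 2*P + 2*f (p(f, P) = f + (f - (1 + 2*P)) = f + (f + (-1 - 2*P)) = f + (-1 + f - 2*P) = -1 - 2*P + 2*f)
(11*p(-4, -4))*4 = (11*(-1 - 2*(-4) + 2*(-4)))*4 = (11*(-1 + 8 - 8))*4 = (11*(-1))*4 = -11*4 = -44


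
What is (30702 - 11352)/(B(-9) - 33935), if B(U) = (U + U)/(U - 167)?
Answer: -1702800/2986271 ≈ -0.57021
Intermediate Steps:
B(U) = 2*U/(-167 + U) (B(U) = (2*U)/(-167 + U) = 2*U/(-167 + U))
(30702 - 11352)/(B(-9) - 33935) = (30702 - 11352)/(2*(-9)/(-167 - 9) - 33935) = 19350/(2*(-9)/(-176) - 33935) = 19350/(2*(-9)*(-1/176) - 33935) = 19350/(9/88 - 33935) = 19350/(-2986271/88) = 19350*(-88/2986271) = -1702800/2986271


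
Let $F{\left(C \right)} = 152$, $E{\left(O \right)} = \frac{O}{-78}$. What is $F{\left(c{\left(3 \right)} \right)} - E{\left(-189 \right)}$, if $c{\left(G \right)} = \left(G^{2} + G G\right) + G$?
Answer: $\frac{3889}{26} \approx 149.58$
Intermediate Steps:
$E{\left(O \right)} = - \frac{O}{78}$ ($E{\left(O \right)} = O \left(- \frac{1}{78}\right) = - \frac{O}{78}$)
$c{\left(G \right)} = G + 2 G^{2}$ ($c{\left(G \right)} = \left(G^{2} + G^{2}\right) + G = 2 G^{2} + G = G + 2 G^{2}$)
$F{\left(c{\left(3 \right)} \right)} - E{\left(-189 \right)} = 152 - \left(- \frac{1}{78}\right) \left(-189\right) = 152 - \frac{63}{26} = \frac{3889}{26}$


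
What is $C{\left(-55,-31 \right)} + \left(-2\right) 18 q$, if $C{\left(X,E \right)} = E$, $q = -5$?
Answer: $149$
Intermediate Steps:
$C{\left(-55,-31 \right)} + \left(-2\right) 18 q = -31 + \left(-2\right) 18 \left(-5\right) = -31 - -180 = -31 + 180 = 149$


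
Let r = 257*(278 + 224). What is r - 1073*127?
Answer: -7257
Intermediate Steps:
r = 129014 (r = 257*502 = 129014)
r - 1073*127 = 129014 - 1073*127 = 129014 - 136271 = -7257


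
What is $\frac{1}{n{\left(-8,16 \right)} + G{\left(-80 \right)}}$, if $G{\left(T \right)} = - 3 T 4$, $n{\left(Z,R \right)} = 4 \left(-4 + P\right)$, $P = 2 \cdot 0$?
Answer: $\frac{1}{944} \approx 0.0010593$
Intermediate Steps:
$P = 0$
$n{\left(Z,R \right)} = -16$ ($n{\left(Z,R \right)} = 4 \left(-4 + 0\right) = 4 \left(-4\right) = -16$)
$G{\left(T \right)} = - 12 T$
$\frac{1}{n{\left(-8,16 \right)} + G{\left(-80 \right)}} = \frac{1}{-16 - -960} = \frac{1}{-16 + 960} = \frac{1}{944}$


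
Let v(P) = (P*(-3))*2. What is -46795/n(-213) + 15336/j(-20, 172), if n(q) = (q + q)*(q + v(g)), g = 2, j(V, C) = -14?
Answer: -147061073/134190 ≈ -1095.9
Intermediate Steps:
v(P) = -6*P (v(P) = -3*P*2 = -6*P)
n(q) = 2*q*(-12 + q) (n(q) = (q + q)*(q - 6*2) = (2*q)*(q - 12) = (2*q)*(-12 + q) = 2*q*(-12 + q))
-46795/n(-213) + 15336/j(-20, 172) = -46795*(-1/(426*(-12 - 213))) + 15336/(-14) = -46795/(2*(-213)*(-225)) + 15336*(-1/14) = -46795/95850 - 7668/7 = -46795*1/95850 - 7668/7 = -9359/19170 - 7668/7 = -147061073/134190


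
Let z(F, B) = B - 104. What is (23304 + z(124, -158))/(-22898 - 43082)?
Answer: -11521/32990 ≈ -0.34923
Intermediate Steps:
z(F, B) = -104 + B
(23304 + z(124, -158))/(-22898 - 43082) = (23304 + (-104 - 158))/(-22898 - 43082) = (23304 - 262)/(-65980) = 23042*(-1/65980) = -11521/32990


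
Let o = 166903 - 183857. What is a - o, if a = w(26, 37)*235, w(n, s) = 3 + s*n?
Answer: 243729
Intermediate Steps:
o = -16954
w(n, s) = 3 + n*s
a = 226775 (a = (3 + 26*37)*235 = (3 + 962)*235 = 965*235 = 226775)
a - o = 226775 - 1*(-16954) = 226775 + 16954 = 243729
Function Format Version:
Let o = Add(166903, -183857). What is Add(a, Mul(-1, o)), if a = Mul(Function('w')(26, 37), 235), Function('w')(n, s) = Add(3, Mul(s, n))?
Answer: 243729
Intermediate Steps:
o = -16954
Function('w')(n, s) = Add(3, Mul(n, s))
a = 226775 (a = Mul(Add(3, Mul(26, 37)), 235) = Mul(Add(3, 962), 235) = Mul(965, 235) = 226775)
Add(a, Mul(-1, o)) = Add(226775, Mul(-1, -16954)) = Add(226775, 16954) = 243729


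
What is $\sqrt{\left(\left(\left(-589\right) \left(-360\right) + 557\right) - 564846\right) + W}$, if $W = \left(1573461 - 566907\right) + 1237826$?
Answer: $\sqrt{1892131} \approx 1375.5$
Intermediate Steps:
$W = 2244380$ ($W = 1006554 + 1237826 = 2244380$)
$\sqrt{\left(\left(\left(-589\right) \left(-360\right) + 557\right) - 564846\right) + W} = \sqrt{\left(\left(\left(-589\right) \left(-360\right) + 557\right) - 564846\right) + 2244380} = \sqrt{\left(\left(212040 + 557\right) - 564846\right) + 2244380} = \sqrt{\left(212597 - 564846\right) + 2244380} = \sqrt{-352249 + 2244380} = \sqrt{1892131}$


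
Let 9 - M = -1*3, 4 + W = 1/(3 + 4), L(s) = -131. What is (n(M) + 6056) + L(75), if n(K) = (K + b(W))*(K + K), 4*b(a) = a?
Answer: 43329/7 ≈ 6189.9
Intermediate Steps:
W = -27/7 (W = -4 + 1/(3 + 4) = -4 + 1/7 = -4 + ⅐ = -27/7 ≈ -3.8571)
b(a) = a/4
M = 12 (M = 9 - (-1)*3 = 9 - 1*(-3) = 9 + 3 = 12)
n(K) = 2*K*(-27/28 + K) (n(K) = (K + (¼)*(-27/7))*(K + K) = (K - 27/28)*(2*K) = (-27/28 + K)*(2*K) = 2*K*(-27/28 + K))
(n(M) + 6056) + L(75) = ((1/14)*12*(-27 + 28*12) + 6056) - 131 = ((1/14)*12*(-27 + 336) + 6056) - 131 = ((1/14)*12*309 + 6056) - 131 = (1854/7 + 6056) - 131 = 44246/7 - 131 = 43329/7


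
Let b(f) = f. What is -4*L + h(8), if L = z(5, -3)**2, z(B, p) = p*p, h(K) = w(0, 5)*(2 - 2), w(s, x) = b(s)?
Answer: -324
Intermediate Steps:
w(s, x) = s
h(K) = 0 (h(K) = 0*(2 - 2) = 0*0 = 0)
z(B, p) = p**2
L = 81 (L = ((-3)**2)**2 = 9**2 = 81)
-4*L + h(8) = -4*81 + 0 = -324 + 0 = -324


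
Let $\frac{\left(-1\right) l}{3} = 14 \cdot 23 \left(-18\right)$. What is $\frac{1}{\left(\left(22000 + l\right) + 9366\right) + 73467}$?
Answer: $\frac{1}{122221} \approx 8.1819 \cdot 10^{-6}$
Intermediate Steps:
$l = 17388$ ($l = - 3 \cdot 14 \cdot 23 \left(-18\right) = - 3 \cdot 322 \left(-18\right) = \left(-3\right) \left(-5796\right) = 17388$)
$\frac{1}{\left(\left(22000 + l\right) + 9366\right) + 73467} = \frac{1}{\left(\left(22000 + 17388\right) + 9366\right) + 73467} = \frac{1}{\left(39388 + 9366\right) + 73467} = \frac{1}{48754 + 73467} = \frac{1}{122221}$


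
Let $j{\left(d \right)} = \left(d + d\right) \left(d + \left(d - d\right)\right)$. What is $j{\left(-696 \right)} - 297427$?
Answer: $671405$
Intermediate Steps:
$j{\left(d \right)} = 2 d^{2}$ ($j{\left(d \right)} = 2 d \left(d + 0\right) = 2 d d = 2 d^{2}$)
$j{\left(-696 \right)} - 297427 = 2 \left(-696\right)^{2} - 297427 = 2 \cdot 484416 - 297427 = 968832 - 297427 = 671405$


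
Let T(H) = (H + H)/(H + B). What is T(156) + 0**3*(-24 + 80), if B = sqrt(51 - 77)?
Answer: 1872/937 - 12*I*sqrt(26)/937 ≈ 1.9979 - 0.065302*I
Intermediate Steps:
B = I*sqrt(26) (B = sqrt(-26) = I*sqrt(26) ≈ 5.099*I)
T(H) = 2*H/(H + I*sqrt(26)) (T(H) = (H + H)/(H + I*sqrt(26)) = (2*H)/(H + I*sqrt(26)) = 2*H/(H + I*sqrt(26)))
T(156) + 0**3*(-24 + 80) = 2*156/(156 + I*sqrt(26)) + 0**3*(-24 + 80) = 312/(156 + I*sqrt(26)) + 0*56 = 312/(156 + I*sqrt(26)) + 0 = 312/(156 + I*sqrt(26))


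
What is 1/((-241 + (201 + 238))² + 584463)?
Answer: 1/623667 ≈ 1.6034e-6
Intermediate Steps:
1/((-241 + (201 + 238))² + 584463) = 1/((-241 + 439)² + 584463) = 1/(198² + 584463) = 1/(39204 + 584463) = 1/623667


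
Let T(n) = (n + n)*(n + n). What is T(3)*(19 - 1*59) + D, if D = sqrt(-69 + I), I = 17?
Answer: -1440 + 2*I*sqrt(13) ≈ -1440.0 + 7.2111*I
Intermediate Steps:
D = 2*I*sqrt(13) (D = sqrt(-69 + 17) = sqrt(-52) = 2*I*sqrt(13) ≈ 7.2111*I)
T(n) = 4*n**2 (T(n) = (2*n)*(2*n) = 4*n**2)
T(3)*(19 - 1*59) + D = (4*3**2)*(19 - 1*59) + 2*I*sqrt(13) = (4*9)*(19 - 59) + 2*I*sqrt(13) = 36*(-40) + 2*I*sqrt(13) = -1440 + 2*I*sqrt(13)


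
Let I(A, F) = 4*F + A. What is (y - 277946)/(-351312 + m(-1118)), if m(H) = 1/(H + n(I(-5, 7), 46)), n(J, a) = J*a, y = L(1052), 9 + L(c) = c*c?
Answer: -49724940/21078721 ≈ -2.3590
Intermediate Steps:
L(c) = -9 + c² (L(c) = -9 + c*c = -9 + c²)
y = 1106695 (y = -9 + 1052² = -9 + 1106704 = 1106695)
I(A, F) = A + 4*F
m(H) = 1/(1058 + H) (m(H) = 1/(H + (-5 + 4*7)*46) = 1/(H + (-5 + 28)*46) = 1/(H + 23*46) = 1/(H + 1058) = 1/(1058 + H))
(y - 277946)/(-351312 + m(-1118)) = (1106695 - 277946)/(-351312 + 1/(1058 - 1118)) = 828749/(-351312 + 1/(-60)) = 828749/(-351312 - 1/60) = 828749/(-21078721/60) = 828749*(-60/21078721) = -49724940/21078721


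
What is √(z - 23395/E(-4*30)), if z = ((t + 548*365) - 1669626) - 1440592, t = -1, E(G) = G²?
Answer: I*√41906888995/120 ≈ 1705.9*I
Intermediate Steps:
z = -2910199 (z = ((-1 + 548*365) - 1669626) - 1440592 = ((-1 + 200020) - 1669626) - 1440592 = (200019 - 1669626) - 1440592 = -1469607 - 1440592 = -2910199)
√(z - 23395/E(-4*30)) = √(-2910199 - 23395/((-4*30)²)) = √(-2910199 - 23395/((-120)²)) = √(-2910199 - 23395/14400) = √(-2910199 - 23395*1/14400) = √(-2910199 - 4679/2880) = √(-8381377799/2880) = I*√41906888995/120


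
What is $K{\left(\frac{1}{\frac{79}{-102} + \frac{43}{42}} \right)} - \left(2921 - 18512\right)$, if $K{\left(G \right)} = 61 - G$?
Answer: $\frac{1392671}{89} \approx 15648.0$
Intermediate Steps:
$K{\left(\frac{1}{\frac{79}{-102} + \frac{43}{42}} \right)} - \left(2921 - 18512\right) = \left(61 - \frac{1}{\frac{79}{-102} + \frac{43}{42}}\right) - \left(2921 - 18512\right) = \left(61 - \frac{1}{79 \left(- \frac{1}{102}\right) + 43 \cdot \frac{1}{42}}\right) - \left(2921 - 18512\right) = \left(61 - \frac{1}{- \frac{79}{102} + \frac{43}{42}}\right) - -15591 = \left(61 - \frac{1}{\frac{89}{357}}\right) + 15591 = \left(61 - \frac{357}{89}\right) + 15591 = \frac{5072}{89} + 15591 = \frac{1392671}{89}$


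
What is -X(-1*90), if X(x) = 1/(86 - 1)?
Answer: -1/85 ≈ -0.011765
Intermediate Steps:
X(x) = 1/85
-X(-1*90) = -1*1/85 = -1/85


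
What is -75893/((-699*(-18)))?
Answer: -75893/12582 ≈ -6.0319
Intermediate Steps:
-75893/((-699*(-18))) = -75893/12582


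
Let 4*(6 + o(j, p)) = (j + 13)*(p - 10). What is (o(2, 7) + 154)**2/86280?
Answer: 299209/1380480 ≈ 0.21674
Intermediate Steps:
o(j, p) = -6 + (-10 + p)*(13 + j)/4 (o(j, p) = -6 + ((j + 13)*(p - 10))/4 = -6 + ((13 + j)*(-10 + p))/4 = -6 + ((-10 + p)*(13 + j))/4 = -6 + (-10 + p)*(13 + j)/4)
(o(2, 7) + 154)**2/86280 = ((-77/2 - 5/2*2 + (13/4)*7 + (1/4)*2*7) + 154)**2/86280 = ((-77/2 - 5 + 91/4 + 7/2) + 154)**2*(1/86280) = (-69/4 + 154)**2*(1/86280) = (547/4)**2*(1/86280) = (299209/16)*(1/86280) = 299209/1380480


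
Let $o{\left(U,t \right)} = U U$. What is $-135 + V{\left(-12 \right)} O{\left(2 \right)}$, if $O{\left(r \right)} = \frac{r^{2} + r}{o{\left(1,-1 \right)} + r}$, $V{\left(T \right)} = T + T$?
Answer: $-183$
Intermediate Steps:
$o{\left(U,t \right)} = U^{2}$
$V{\left(T \right)} = 2 T$
$O{\left(r \right)} = \frac{r + r^{2}}{1 + r}$ ($O{\left(r \right)} = \frac{r^{2} + r}{1^{2} + r} = \frac{r + r^{2}}{1 + r}$)
$-135 + V{\left(-12 \right)} O{\left(2 \right)} = -135 + 2 \left(-12\right) 2 = -135 - 48 = -183$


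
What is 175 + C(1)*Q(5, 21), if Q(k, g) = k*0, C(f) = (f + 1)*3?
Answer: 175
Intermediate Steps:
C(f) = 3 + 3*f (C(f) = (1 + f)*3 = 3 + 3*f)
Q(k, g) = 0
175 + C(1)*Q(5, 21) = 175 + (3 + 3*1)*0 = 175 + (3 + 3)*0 = 175 + 6*0 = 175 + 0 = 175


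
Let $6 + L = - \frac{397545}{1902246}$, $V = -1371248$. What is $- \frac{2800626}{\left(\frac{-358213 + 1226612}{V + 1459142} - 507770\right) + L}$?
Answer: $\frac{39021124374117702}{7074708680705425} \approx 5.5156$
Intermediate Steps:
$L = - \frac{3937007}{634082}$ ($L = -6 - \frac{397545}{1902246} = -6 - \frac{132515}{634082} = - \frac{3937007}{634082} \approx -6.209$)
$- \frac{2800626}{\left(\frac{-358213 + 1226612}{V + 1459142} - 507770\right) + L} = - \frac{2800626}{\left(\frac{-358213 + 1226612}{-1371248 + 1459142} - 507770\right) - \frac{3937007}{634082}} = - \frac{2800626}{\left(\frac{868399}{87894} - 507770\right) - \frac{3937007}{634082}} = - \frac{2800626}{- \frac{44629067981}{87894} - \frac{3937007}{634082}} = - \frac{2800626}{- \frac{7074708680705425}{13933000827}} = \left(-2800626\right) \left(- \frac{13933000827}{7074708680705425}\right) = \frac{39021124374117702}{7074708680705425}$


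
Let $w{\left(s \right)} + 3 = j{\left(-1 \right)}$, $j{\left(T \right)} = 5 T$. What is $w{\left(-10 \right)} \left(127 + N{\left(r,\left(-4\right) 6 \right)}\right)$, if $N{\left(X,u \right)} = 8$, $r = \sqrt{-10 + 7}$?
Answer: $-1080$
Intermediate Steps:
$r = i \sqrt{3}$ ($r = \sqrt{-3} = i \sqrt{3} \approx 1.732 i$)
$w{\left(s \right)} = -8$ ($w{\left(s \right)} = -3 + 5 \left(-1\right) = -3 - 5 = -8$)
$w{\left(-10 \right)} \left(127 + N{\left(r,\left(-4\right) 6 \right)}\right) = - 8 \left(127 + 8\right) = \left(-8\right) 135 = -1080$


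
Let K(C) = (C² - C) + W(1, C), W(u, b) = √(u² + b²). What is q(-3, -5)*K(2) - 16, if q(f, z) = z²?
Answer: 34 + 25*√5 ≈ 89.902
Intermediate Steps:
W(u, b) = √(b² + u²)
K(C) = C² + √(1 + C²) - C (K(C) = (C² - C) + √(C² + 1²) = (C² - C) + √(C² + 1) = (C² - C) + √(1 + C²) = C² + √(1 + C²) - C)
q(-3, -5)*K(2) - 16 = (-5)²*(2² + √(1 + 2²) - 1*2) - 16 = 25*(4 + √(1 + 4) - 2) - 16 = 25*(4 + √5 - 2) - 16 = 25*(2 + √5) - 16 = (50 + 25*√5) - 16 = 34 + 25*√5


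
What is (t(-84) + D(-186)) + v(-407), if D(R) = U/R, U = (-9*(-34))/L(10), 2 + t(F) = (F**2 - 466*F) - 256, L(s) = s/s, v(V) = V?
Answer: 1411534/31 ≈ 45533.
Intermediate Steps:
L(s) = 1
t(F) = -258 + F**2 - 466*F (t(F) = -2 + ((F**2 - 466*F) - 256) = -2 + (-256 + F**2 - 466*F) = -258 + F**2 - 466*F)
U = 306 (U = -9*(-34)/1 = 306*1 = 306)
D(R) = 306/R
(t(-84) + D(-186)) + v(-407) = ((-258 + (-84)**2 - 466*(-84)) + 306/(-186)) - 407 = ((-258 + 7056 + 39144) + 306*(-1/186)) - 407 = (45942 - 51/31) - 407 = 1424151/31 - 407 = 1411534/31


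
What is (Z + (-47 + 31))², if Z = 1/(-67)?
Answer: 1151329/4489 ≈ 256.48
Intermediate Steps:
Z = -1/67 ≈ -0.014925
(Z + (-47 + 31))² = (-1/67 + (-47 + 31))² = (-1/67 - 16)² = (-1073/67)² = 1151329/4489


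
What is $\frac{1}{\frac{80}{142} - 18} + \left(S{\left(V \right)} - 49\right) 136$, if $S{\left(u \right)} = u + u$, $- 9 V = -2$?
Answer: $- \frac{73577455}{11142} \approx -6603.6$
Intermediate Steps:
$V = \frac{2}{9}$ ($V = \left(- \frac{1}{9}\right) \left(-2\right) = \frac{2}{9} \approx 0.22222$)
$S{\left(u \right)} = 2 u$
$\frac{1}{\frac{80}{142} - 18} + \left(S{\left(V \right)} - 49\right) 136 = \frac{1}{\frac{80}{142} - 18} + \left(2 \cdot \frac{2}{9} - 49\right) 136 = \frac{1}{80 \cdot \frac{1}{142} - 18} + \left(\frac{4}{9} - 49\right) 136 = \frac{1}{\frac{40}{71} - 18} - \frac{59432}{9} = \frac{1}{- \frac{1238}{71}} - \frac{59432}{9} = - \frac{71}{1238} - \frac{59432}{9} = - \frac{73577455}{11142}$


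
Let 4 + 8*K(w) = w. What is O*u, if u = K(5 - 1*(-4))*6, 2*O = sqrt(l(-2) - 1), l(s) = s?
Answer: 15*I*sqrt(3)/8 ≈ 3.2476*I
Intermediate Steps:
K(w) = -1/2 + w/8
O = I*sqrt(3)/2 (O = sqrt(-2 - 1)/2 = sqrt(-3)/2 = (I*sqrt(3))/2 = I*sqrt(3)/2 ≈ 0.86602*I)
u = 15/4 (u = (-1/2 + (5 - 1*(-4))/8)*6 = (-1/2 + (5 + 4)/8)*6 = (-1/2 + (1/8)*9)*6 = (-1/2 + 9/8)*6 = (5/8)*6 = 15/4 ≈ 3.7500)
O*u = (I*sqrt(3)/2)*(15/4) = 15*I*sqrt(3)/8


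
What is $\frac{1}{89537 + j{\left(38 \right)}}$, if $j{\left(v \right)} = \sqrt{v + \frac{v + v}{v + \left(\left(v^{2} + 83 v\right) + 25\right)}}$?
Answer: $\frac{417331957}{37366651256715} - \frac{\sqrt{825901234}}{37366651256715} \approx 1.1168 \cdot 10^{-5}$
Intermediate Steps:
$j{\left(v \right)} = \sqrt{v + \frac{2 v}{25 + v^{2} + 84 v}}$ ($j{\left(v \right)} = \sqrt{v + \frac{2 v}{v + \left(25 + v^{2} + 83 v\right)}} = \sqrt{v + \frac{2 v}{25 + v^{2} + 84 v}}$)
$\frac{1}{89537 + j{\left(38 \right)}} = \frac{1}{89537 + \sqrt{\frac{38 \left(27 + 38^{2} + 84 \cdot 38\right)}{25 + 38^{2} + 84 \cdot 38}}} = \frac{1}{89537 + \sqrt{\frac{38 \left(27 + 1444 + 3192\right)}{25 + 1444 + 3192}}} = \frac{1}{89537 + \sqrt{38 \cdot \frac{1}{4661} \cdot 4663}} = \frac{1}{89537 + \sqrt{\frac{177194}{4661}}} = \frac{1}{89537 + \frac{\sqrt{825901234}}{4661}}$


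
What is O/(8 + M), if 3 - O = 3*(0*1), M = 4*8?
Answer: 3/40 ≈ 0.075000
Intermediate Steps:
M = 32
O = 3 (O = 3 - 3*0*1 = 3 - 3*0 = 3 - 1*0 = 3 + 0 = 3)
O/(8 + M) = 3/(8 + 32) = 3/40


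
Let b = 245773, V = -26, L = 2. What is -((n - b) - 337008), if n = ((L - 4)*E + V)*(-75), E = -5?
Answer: 581581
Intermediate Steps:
n = 1200 (n = ((2 - 4)*(-5) - 26)*(-75) = (-2*(-5) - 26)*(-75) = (10 - 26)*(-75) = -16*(-75) = 1200)
-((n - b) - 337008) = -((1200 - 1*245773) - 337008) = -((1200 - 245773) - 337008) = -(-244573 - 337008) = -1*(-581581) = 581581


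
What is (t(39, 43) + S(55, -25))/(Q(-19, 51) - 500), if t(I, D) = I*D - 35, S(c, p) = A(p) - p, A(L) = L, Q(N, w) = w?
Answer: -1642/449 ≈ -3.6570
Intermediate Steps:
S(c, p) = 0 (S(c, p) = p - p = 0)
t(I, D) = -35 + D*I (t(I, D) = D*I - 35 = -35 + D*I)
(t(39, 43) + S(55, -25))/(Q(-19, 51) - 500) = ((-35 + 43*39) + 0)/(51 - 500) = ((-35 + 1677) + 0)/(-449) = (1642 + 0)*(-1/449) = 1642*(-1/449) = -1642/449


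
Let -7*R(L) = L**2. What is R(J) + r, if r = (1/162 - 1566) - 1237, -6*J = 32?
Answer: -3183203/1134 ≈ -2807.1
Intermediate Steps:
J = -16/3 (J = -1/6*32 = -16/3 ≈ -5.3333)
r = -454085/162 (r = (1/162 - 1566) - 1237 = -253691/162 - 1237 = -454085/162 ≈ -2803.0)
R(L) = -L**2/7
R(J) + r = -(-16/3)**2/7 - 454085/162 = -1/7*256/9 - 454085/162 = -256/63 - 454085/162 = -3183203/1134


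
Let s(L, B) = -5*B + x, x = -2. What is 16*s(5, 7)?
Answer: -592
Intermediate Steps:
s(L, B) = -2 - 5*B (s(L, B) = -5*B - 2 = -2 - 5*B)
16*s(5, 7) = 16*(-2 - 5*7) = 16*(-2 - 35) = 16*(-37) = -592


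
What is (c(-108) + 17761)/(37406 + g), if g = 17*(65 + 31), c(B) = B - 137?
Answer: 8758/19519 ≈ 0.44869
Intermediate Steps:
c(B) = -137 + B
g = 1632 (g = 17*96 = 1632)
(c(-108) + 17761)/(37406 + g) = ((-137 - 108) + 17761)/(37406 + 1632) = (-245 + 17761)/39038 = 17516*(1/39038) = 8758/19519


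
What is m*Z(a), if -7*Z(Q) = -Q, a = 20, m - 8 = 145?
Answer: 3060/7 ≈ 437.14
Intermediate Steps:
m = 153 (m = 8 + 145 = 153)
Z(Q) = Q/7 (Z(Q) = -(-1)*Q/7 = Q/7)
m*Z(a) = 153*((1/7)*20) = 153*(20/7) = 3060/7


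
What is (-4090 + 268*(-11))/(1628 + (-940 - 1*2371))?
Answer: 46/11 ≈ 4.1818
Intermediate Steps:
(-4090 + 268*(-11))/(1628 + (-940 - 1*2371)) = (-4090 - 2948)/(1628 + (-940 - 2371)) = -7038/(1628 - 3311) = -7038/(-1683) = -7038*(-1/1683) = 46/11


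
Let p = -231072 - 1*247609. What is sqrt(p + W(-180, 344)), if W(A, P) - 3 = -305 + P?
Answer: I*sqrt(478639) ≈ 691.84*I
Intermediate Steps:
W(A, P) = -302 + P (W(A, P) = 3 + (-305 + P) = -302 + P)
p = -478681 (p = -231072 - 247609 = -478681)
sqrt(p + W(-180, 344)) = sqrt(-478681 + (-302 + 344)) = sqrt(-478681 + 42) = sqrt(-478639) = I*sqrt(478639)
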